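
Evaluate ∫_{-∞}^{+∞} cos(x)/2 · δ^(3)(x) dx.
0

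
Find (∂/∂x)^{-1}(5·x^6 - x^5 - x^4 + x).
\frac{5 x^{7}}{7} - \frac{x^{6}}{6} - \frac{x^{5}}{5} + \frac{x^{2}}{2}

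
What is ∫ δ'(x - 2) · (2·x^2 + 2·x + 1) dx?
-10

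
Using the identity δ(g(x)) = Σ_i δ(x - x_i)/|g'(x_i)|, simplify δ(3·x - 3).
\frac{\delta(x - 1)}{3}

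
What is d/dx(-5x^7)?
- 35 x^{6}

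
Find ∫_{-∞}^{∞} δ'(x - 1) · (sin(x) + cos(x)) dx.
- \cos{\left(1 \right)} + \sin{\left(1 \right)}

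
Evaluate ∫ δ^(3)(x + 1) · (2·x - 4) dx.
0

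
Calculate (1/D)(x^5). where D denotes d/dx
\frac{x^{6}}{6}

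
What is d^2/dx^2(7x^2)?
14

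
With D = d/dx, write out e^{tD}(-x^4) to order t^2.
x^{2} \left(- 6 t^{2} - 4 t x - x^{2}\right)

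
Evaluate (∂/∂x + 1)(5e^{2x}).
15 e^{2 x}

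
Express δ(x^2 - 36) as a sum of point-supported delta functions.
\frac{\delta(x - 6) + \delta(x + 6)}{12}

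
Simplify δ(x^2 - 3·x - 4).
\frac{\delta(x - 4) + \delta(x + 1)}{5}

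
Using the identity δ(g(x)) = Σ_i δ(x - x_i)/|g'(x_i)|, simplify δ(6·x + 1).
\frac{\delta(x + 1/6)}{6}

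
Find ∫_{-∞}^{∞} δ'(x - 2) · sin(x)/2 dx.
- \frac{\cos{\left(2 \right)}}{2}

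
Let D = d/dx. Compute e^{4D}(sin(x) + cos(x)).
\sqrt{2} \sin{\left(x + \frac{\pi}{4} + 4 \right)}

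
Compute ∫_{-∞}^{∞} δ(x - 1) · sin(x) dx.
\sin{\left(1 \right)}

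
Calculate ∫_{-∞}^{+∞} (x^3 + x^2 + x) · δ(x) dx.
0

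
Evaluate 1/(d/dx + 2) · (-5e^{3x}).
- e^{3 x}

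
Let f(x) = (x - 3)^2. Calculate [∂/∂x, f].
2 x - 6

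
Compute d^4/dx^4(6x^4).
144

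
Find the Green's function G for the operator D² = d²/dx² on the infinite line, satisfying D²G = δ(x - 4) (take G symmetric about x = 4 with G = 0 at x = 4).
\frac{|x - 4|}{2}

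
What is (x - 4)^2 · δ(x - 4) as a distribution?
0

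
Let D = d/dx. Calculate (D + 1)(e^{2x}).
3 e^{2 x}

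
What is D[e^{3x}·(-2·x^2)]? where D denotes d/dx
2 x \left(- 3 x - 2\right) e^{3 x}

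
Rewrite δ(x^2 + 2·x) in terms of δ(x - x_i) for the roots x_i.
\frac{\delta(x + 2) + \delta(x)}{2}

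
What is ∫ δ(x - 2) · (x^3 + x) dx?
10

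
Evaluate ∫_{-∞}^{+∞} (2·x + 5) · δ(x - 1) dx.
7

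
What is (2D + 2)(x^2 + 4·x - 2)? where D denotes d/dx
2 x^{2} + 12 x + 4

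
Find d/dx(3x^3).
9 x^{2}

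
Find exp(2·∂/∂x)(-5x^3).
- 5 x^{3} - 30 x^{2} - 60 x - 40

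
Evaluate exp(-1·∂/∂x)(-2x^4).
- 2 x^{4} + 8 x^{3} - 12 x^{2} + 8 x - 2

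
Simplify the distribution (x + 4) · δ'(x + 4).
-\delta(x + 4)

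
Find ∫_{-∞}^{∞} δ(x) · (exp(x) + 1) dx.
2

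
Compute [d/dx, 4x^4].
16 x^{3}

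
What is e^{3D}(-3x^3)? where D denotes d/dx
- 3 x^{3} - 27 x^{2} - 81 x - 81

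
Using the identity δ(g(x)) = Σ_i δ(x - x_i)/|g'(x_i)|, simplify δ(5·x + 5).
\frac{\delta(x + 1)}{5}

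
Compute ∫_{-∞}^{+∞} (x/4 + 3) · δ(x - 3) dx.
\frac{15}{4}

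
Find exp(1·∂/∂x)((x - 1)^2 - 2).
x^{2} - 2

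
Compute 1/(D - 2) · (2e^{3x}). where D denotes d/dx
2 e^{3 x}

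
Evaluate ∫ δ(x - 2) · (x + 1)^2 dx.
9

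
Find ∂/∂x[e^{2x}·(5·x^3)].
x^{2} \left(10 x + 15\right) e^{2 x}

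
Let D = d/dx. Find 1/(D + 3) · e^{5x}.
\frac{e^{5 x}}{8}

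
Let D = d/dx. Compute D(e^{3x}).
3 e^{3 x}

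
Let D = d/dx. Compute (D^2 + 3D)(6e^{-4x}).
24 e^{- 4 x}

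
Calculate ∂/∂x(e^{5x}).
5 e^{5 x}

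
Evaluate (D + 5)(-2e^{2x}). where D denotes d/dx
- 14 e^{2 x}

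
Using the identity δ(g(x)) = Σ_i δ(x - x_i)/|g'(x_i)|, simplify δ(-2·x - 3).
\frac{\delta(x + 3/2)}{2}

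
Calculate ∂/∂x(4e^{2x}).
8 e^{2 x}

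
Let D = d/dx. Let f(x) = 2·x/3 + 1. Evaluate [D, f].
\frac{2}{3}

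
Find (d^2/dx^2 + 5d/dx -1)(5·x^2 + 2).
- 5 x^{2} + 50 x + 8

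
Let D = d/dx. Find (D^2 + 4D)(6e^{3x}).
126 e^{3 x}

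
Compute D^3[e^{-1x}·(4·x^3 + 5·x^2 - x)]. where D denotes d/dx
\left(- 4 x^{3} + 31 x^{2} - 41 x - 9\right) e^{- x}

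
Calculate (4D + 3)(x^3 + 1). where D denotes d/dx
3 x^{3} + 12 x^{2} + 3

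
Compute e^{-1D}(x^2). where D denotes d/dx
x^{2} - 2 x + 1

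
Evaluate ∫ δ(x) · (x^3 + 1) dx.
1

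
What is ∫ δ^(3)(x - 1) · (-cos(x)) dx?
\sin{\left(1 \right)}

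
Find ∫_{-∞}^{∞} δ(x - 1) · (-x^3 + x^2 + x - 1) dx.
0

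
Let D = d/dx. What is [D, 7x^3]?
21 x^{2}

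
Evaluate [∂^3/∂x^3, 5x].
15\frac{d^{2}}{dx^{2}}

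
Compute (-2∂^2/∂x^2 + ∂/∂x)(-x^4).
4 x^{2} \left(6 - x\right)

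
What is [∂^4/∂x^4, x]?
4\frac{d^{3}}{dx^{3}}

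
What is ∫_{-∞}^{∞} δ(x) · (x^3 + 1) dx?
1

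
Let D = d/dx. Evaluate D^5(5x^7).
12600 x^{2}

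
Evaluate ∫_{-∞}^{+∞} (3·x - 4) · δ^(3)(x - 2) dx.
0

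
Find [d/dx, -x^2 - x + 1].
- 2 x - 1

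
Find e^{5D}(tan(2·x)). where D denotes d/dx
\tan{\left(2 x + 10 \right)}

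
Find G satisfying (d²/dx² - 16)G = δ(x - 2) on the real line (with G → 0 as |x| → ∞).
-\frac{e^{-4|x - 2|}}{8}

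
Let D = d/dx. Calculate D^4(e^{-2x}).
16 e^{- 2 x}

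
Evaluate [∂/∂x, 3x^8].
24 x^{7}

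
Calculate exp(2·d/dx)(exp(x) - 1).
e^{x + 2} - 1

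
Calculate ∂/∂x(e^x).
e^{x}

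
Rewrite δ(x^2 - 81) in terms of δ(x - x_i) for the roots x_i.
\frac{\delta(x - 9) + \delta(x + 9)}{18}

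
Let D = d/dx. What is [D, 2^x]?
2^{x} \log{\left(2 \right)}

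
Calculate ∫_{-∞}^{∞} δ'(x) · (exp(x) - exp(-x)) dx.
-2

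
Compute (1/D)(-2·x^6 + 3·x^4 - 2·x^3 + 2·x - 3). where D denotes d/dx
- \frac{2 x^{7}}{7} + \frac{3 x^{5}}{5} - \frac{x^{4}}{2} + x^{2} - 3 x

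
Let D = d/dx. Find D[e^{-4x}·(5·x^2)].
10 x \left(1 - 2 x\right) e^{- 4 x}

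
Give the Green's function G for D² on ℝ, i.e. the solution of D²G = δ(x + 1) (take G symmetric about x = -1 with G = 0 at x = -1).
\frac{|x + 1|}{2}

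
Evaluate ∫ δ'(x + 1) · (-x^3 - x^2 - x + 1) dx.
2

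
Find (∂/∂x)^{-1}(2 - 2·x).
- x^{2} + 2 x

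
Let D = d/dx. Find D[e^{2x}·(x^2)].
2 x \left(x + 1\right) e^{2 x}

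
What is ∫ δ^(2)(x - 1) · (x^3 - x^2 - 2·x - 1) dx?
4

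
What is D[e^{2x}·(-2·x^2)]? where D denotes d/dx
4 x \left(- x - 1\right) e^{2 x}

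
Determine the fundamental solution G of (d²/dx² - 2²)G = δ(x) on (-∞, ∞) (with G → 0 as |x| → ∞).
-\frac{e^{-2|x|}}{4}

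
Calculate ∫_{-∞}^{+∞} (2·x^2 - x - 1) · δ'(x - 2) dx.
-7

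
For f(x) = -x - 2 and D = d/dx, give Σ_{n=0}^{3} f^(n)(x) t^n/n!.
- t - x - 2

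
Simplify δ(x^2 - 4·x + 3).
\frac{\delta(x - 3) + \delta(x - 1)}{2}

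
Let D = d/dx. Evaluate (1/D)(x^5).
\frac{x^{6}}{6}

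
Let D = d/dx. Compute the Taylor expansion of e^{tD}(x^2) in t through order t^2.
t^{2} + 2 t x + x^{2}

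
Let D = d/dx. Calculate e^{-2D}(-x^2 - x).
- x^{2} + 3 x - 2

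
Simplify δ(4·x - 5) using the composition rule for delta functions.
\frac{\delta(x - 5/4)}{4}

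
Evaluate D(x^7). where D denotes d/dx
7 x^{6}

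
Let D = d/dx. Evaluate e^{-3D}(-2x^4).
- 2 x^{4} + 24 x^{3} - 108 x^{2} + 216 x - 162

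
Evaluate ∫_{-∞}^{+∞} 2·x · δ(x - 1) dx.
2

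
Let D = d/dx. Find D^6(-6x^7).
- 30240 x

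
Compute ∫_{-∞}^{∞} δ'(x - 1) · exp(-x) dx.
e^{-1}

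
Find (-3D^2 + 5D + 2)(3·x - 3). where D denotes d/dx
6 x + 9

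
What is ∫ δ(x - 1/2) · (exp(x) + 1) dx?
1 + e^{\frac{1}{2}}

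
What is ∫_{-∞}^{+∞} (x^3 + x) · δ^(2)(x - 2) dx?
12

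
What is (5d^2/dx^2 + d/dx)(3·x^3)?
9 x \left(x + 10\right)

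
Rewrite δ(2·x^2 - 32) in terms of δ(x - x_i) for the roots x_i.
\frac{\delta(x - 4) + \delta(x + 4)}{16}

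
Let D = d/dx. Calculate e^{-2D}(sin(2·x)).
\sin{\left(2 x - 4 \right)}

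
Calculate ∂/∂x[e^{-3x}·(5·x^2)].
5 x \left(2 - 3 x\right) e^{- 3 x}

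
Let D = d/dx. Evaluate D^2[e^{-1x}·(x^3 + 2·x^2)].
\left(x^{3} - 4 x^{2} - 2 x + 4\right) e^{- x}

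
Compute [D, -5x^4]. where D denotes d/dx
- 20 x^{3}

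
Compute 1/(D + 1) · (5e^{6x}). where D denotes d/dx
\frac{5 e^{6 x}}{7}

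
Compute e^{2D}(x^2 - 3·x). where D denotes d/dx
x^{2} + x - 2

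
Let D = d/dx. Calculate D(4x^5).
20 x^{4}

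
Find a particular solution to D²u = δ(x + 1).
\frac{|x + 1|}{2}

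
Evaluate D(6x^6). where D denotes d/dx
36 x^{5}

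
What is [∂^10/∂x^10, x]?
10\frac{d^{9}}{dx^{9}}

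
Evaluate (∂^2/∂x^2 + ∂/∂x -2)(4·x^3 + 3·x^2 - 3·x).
- 8 x^{3} + 6 x^{2} + 36 x + 3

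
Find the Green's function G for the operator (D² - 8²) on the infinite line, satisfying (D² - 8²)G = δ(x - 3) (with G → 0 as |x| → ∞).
-\frac{e^{-8|x - 3|}}{16}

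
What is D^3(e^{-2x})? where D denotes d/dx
- 8 e^{- 2 x}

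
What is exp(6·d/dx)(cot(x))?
\cot{\left(x + 6 \right)}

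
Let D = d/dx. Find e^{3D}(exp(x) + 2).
e^{x + 3} + 2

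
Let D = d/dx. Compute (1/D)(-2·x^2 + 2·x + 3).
- \frac{2 x^{3}}{3} + x^{2} + 3 x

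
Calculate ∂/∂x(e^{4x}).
4 e^{4 x}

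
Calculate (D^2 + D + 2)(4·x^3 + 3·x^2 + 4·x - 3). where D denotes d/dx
8 x^{3} + 18 x^{2} + 38 x + 4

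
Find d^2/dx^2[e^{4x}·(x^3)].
2 x \left(8 x^{2} + 12 x + 3\right) e^{4 x}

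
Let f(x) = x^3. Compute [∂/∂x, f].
3 x^{2}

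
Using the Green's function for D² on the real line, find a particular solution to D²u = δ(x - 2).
\frac{|x - 2|}{2}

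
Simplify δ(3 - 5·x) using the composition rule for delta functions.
\frac{\delta(x - 3/5)}{5}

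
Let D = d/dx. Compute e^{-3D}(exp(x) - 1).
e^{x - 3} - 1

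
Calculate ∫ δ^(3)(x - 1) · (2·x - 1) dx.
0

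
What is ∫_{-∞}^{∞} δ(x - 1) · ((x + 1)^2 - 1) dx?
3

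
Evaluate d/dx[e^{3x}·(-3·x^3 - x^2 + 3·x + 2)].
\left(- 9 x^{3} - 12 x^{2} + 7 x + 9\right) e^{3 x}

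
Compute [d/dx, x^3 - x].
3 x^{2} - 1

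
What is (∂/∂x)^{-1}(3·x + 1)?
\frac{3 x^{2}}{2} + x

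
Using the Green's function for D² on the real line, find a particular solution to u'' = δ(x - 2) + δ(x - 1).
\frac{|x - 2|}{2} + \frac{|x - 1|}{2}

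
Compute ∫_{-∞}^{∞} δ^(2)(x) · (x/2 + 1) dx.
0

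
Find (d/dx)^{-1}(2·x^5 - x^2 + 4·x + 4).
\frac{x^{6}}{3} - \frac{x^{3}}{3} + 2 x^{2} + 4 x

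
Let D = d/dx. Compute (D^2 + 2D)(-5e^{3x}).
- 75 e^{3 x}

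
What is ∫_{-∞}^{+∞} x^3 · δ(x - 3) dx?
27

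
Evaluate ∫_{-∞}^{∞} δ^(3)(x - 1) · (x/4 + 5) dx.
0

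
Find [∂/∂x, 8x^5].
40 x^{4}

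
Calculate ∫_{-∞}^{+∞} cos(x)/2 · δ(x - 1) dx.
\frac{\cos{\left(1 \right)}}{2}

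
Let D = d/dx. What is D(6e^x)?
6 e^{x}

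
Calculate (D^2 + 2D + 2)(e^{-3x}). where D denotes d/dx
5 e^{- 3 x}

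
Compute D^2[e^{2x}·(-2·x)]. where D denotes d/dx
8 \left(- x - 1\right) e^{2 x}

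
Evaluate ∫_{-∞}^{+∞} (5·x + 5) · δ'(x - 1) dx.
-5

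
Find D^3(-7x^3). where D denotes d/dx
-42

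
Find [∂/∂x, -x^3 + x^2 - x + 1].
- 3 x^{2} + 2 x - 1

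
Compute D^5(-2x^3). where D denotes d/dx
0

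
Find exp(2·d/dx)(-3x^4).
- 3 x^{4} - 24 x^{3} - 72 x^{2} - 96 x - 48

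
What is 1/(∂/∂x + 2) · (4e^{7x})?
\frac{4 e^{7 x}}{9}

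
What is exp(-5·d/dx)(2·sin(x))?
2 \sin{\left(x - 5 \right)}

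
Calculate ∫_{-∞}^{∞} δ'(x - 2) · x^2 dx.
-4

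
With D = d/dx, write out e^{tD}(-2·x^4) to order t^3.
2 x \left(- 4 t^{3} - 6 t^{2} x - 4 t x^{2} - x^{3}\right)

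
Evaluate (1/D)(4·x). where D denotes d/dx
2 x^{2}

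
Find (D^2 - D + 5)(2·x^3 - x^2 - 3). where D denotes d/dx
10 x^{3} - 11 x^{2} + 14 x - 17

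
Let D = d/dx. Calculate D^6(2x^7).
10080 x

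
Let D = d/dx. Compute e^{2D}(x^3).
x^{3} + 6 x^{2} + 12 x + 8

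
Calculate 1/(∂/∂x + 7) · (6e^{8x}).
\frac{2 e^{8 x}}{5}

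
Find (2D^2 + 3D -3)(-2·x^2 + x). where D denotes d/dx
6 x^{2} - 15 x - 5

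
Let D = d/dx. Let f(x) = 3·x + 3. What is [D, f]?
3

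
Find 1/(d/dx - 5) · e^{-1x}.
- \frac{e^{- x}}{6}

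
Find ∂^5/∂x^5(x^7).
2520 x^{2}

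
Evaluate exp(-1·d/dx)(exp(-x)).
e^{1 - x}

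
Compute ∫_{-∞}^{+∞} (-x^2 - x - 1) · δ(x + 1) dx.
-1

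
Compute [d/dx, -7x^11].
- 77 x^{10}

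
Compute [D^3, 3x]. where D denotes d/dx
9D^{2}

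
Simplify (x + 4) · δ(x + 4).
0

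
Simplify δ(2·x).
\frac{\delta(x)}{2}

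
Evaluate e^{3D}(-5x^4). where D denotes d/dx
- 5 x^{4} - 60 x^{3} - 270 x^{2} - 540 x - 405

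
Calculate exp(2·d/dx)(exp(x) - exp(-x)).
2 \sinh{\left(x + 2 \right)}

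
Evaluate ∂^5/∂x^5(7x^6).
5040 x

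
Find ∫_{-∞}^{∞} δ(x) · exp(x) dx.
1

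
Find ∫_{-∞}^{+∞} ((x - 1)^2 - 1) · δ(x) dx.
0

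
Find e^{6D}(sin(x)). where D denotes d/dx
\sin{\left(x + 6 \right)}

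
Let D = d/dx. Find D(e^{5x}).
5 e^{5 x}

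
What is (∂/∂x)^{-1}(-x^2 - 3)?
- \frac{x^{3}}{3} - 3 x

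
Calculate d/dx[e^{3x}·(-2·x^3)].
6 x^{2} \left(- x - 1\right) e^{3 x}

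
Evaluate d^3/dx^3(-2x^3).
-12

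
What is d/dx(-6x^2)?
- 12 x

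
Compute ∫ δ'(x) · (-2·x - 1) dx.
2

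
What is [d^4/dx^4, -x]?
-4\frac{d^{3}}{dx^{3}}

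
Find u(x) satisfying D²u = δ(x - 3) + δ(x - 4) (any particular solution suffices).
\frac{|x - 3|}{2} + \frac{|x - 4|}{2}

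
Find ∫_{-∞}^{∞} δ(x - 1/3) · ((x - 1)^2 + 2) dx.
\frac{22}{9}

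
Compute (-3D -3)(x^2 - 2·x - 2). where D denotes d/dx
12 - 3 x^{2}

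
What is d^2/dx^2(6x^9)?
432 x^{7}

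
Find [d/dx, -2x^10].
- 20 x^{9}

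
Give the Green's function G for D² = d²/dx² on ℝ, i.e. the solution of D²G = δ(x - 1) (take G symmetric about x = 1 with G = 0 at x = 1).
\frac{|x - 1|}{2}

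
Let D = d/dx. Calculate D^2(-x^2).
-2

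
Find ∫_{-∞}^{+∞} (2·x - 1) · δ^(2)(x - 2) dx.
0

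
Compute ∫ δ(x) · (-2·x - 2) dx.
-2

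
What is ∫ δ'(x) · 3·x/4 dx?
- \frac{3}{4}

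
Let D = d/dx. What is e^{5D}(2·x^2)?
2 x^{2} + 20 x + 50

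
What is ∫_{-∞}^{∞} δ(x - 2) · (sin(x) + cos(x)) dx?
\cos{\left(2 \right)} + \sin{\left(2 \right)}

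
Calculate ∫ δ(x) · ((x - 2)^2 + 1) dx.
5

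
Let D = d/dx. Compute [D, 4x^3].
12 x^{2}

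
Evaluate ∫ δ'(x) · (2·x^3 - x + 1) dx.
1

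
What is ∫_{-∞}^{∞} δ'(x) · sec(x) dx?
0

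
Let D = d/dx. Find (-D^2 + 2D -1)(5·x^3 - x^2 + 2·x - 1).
- 5 x^{3} + 31 x^{2} - 36 x + 7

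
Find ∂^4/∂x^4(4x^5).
480 x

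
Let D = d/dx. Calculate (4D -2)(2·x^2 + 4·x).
- 4 x^{2} + 8 x + 16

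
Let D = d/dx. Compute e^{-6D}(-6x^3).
- 6 x^{3} + 108 x^{2} - 648 x + 1296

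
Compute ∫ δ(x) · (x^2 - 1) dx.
-1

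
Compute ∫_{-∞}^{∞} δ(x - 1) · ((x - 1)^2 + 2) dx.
2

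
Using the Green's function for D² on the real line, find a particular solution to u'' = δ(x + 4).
\frac{|x + 4|}{2}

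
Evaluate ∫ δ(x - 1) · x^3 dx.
1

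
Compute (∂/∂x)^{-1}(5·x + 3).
\frac{5 x^{2}}{2} + 3 x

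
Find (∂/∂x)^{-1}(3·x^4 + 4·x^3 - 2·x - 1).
\frac{3 x^{5}}{5} + x^{4} - x^{2} - x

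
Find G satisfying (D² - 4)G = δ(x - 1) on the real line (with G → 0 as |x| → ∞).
-\frac{e^{-2|x - 1|}}{4}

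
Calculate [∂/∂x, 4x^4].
16 x^{3}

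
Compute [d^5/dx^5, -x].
-5\frac{d^{4}}{dx^{4}}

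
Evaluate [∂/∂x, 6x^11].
66 x^{10}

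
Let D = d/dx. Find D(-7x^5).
- 35 x^{4}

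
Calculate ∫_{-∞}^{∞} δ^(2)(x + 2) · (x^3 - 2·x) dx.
-12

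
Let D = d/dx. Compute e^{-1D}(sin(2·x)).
\sin{\left(2 x - 2 \right)}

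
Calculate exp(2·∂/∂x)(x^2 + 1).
x^{2} + 4 x + 5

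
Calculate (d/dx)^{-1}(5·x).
\frac{5 x^{2}}{2}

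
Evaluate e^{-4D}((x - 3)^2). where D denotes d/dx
x^{2} - 14 x + 49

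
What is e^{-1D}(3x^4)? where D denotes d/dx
3 x^{4} - 12 x^{3} + 18 x^{2} - 12 x + 3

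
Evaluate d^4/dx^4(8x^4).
192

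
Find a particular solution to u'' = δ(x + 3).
\frac{|x + 3|}{2}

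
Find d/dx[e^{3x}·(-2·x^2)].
2 x \left(- 3 x - 2\right) e^{3 x}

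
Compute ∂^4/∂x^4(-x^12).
- 11880 x^{8}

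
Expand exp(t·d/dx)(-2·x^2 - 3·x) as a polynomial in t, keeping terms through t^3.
- 2 t^{2} - t \left(4 x + 3\right) - 2 x^{2} - 3 x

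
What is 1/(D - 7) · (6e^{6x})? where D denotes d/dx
- 6 e^{6 x}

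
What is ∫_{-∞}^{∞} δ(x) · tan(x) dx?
0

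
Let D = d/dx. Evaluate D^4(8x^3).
0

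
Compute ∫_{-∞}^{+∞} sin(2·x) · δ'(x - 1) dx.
- 2 \cos{\left(2 \right)}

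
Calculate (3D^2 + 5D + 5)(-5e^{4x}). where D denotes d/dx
- 365 e^{4 x}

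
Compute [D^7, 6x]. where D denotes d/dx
42D^{6}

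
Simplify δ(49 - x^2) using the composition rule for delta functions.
\frac{\delta(x - 7) + \delta(x + 7)}{14}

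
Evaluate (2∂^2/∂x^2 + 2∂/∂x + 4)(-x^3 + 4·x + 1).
- 4 x^{3} - 6 x^{2} + 4 x + 12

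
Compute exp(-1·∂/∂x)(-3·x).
3 - 3 x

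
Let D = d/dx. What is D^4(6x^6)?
2160 x^{2}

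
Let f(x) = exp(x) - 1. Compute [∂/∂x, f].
e^{x}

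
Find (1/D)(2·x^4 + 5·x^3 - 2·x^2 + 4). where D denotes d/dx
\frac{2 x^{5}}{5} + \frac{5 x^{4}}{4} - \frac{2 x^{3}}{3} + 4 x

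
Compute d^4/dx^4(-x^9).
- 3024 x^{5}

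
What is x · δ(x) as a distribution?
0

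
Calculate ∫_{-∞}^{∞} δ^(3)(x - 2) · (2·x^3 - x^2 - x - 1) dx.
-12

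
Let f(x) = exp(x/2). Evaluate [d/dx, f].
\frac{e^{\frac{x}{2}}}{2}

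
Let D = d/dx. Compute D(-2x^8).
- 16 x^{7}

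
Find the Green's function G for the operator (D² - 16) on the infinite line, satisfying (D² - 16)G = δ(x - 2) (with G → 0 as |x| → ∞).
-\frac{e^{-4|x - 2|}}{8}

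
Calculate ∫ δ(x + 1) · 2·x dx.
-2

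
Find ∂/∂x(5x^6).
30 x^{5}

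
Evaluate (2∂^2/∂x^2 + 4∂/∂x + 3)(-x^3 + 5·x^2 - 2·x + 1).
- 3 x^{3} + 3 x^{2} + 22 x + 15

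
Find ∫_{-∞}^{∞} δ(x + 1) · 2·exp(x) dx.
\frac{2}{e}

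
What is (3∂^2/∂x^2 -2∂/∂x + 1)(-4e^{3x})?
- 88 e^{3 x}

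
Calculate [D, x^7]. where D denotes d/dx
7 x^{6}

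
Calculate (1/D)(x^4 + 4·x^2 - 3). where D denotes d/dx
\frac{x^{5}}{5} + \frac{4 x^{3}}{3} - 3 x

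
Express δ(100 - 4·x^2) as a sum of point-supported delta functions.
\frac{\delta(x - 5) + \delta(x + 5)}{40}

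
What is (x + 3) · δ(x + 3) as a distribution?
0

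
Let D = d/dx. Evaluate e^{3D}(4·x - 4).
4 x + 8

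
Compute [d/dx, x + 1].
1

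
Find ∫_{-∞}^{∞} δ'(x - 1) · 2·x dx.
-2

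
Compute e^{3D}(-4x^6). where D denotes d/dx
- 4 x^{6} - 72 x^{5} - 540 x^{4} - 2160 x^{3} - 4860 x^{2} - 5832 x - 2916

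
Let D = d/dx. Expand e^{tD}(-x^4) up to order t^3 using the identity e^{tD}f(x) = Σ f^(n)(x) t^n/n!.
x \left(- 4 t^{3} - 6 t^{2} x - 4 t x^{2} - x^{3}\right)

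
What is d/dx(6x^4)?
24 x^{3}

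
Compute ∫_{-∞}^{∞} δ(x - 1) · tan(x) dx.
\tan{\left(1 \right)}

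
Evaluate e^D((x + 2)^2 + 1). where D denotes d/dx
x^{2} + 6 x + 10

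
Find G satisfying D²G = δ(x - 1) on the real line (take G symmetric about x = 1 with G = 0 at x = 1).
\frac{|x - 1|}{2}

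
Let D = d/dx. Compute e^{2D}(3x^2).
3 x^{2} + 12 x + 12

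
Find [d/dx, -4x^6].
- 24 x^{5}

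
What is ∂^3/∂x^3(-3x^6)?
- 360 x^{3}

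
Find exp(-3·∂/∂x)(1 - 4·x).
13 - 4 x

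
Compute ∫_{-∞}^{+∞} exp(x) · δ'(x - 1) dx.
- e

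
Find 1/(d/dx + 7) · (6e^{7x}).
\frac{3 e^{7 x}}{7}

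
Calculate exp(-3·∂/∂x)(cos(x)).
\cos{\left(x - 3 \right)}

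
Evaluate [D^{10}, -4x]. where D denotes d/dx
-40D^{9}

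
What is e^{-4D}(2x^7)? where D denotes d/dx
2 x^{7} - 56 x^{6} + 672 x^{5} - 4480 x^{4} + 17920 x^{3} - 43008 x^{2} + 57344 x - 32768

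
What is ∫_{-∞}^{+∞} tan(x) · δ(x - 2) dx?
\tan{\left(2 \right)}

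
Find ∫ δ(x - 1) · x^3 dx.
1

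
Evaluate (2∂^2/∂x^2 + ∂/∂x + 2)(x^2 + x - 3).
2 x^{2} + 4 x - 1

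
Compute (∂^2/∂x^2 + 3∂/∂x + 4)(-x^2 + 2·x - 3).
- 4 x^{2} + 2 x - 8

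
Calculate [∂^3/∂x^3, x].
3\frac{d^{2}}{dx^{2}}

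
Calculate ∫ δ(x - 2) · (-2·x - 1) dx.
-5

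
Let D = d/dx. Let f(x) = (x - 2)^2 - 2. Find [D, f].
2 x - 4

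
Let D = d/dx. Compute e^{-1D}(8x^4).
8 x^{4} - 32 x^{3} + 48 x^{2} - 32 x + 8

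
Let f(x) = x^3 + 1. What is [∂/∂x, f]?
3 x^{2}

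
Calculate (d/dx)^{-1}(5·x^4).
x^{5}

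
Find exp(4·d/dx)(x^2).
x^{2} + 8 x + 16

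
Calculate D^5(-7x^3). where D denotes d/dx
0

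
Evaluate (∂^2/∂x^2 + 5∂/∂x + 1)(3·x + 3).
3 x + 18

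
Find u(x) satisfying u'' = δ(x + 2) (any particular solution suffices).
\frac{|x + 2|}{2}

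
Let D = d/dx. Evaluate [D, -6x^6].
- 36 x^{5}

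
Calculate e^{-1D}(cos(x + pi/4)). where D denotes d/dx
\cos{\left(x - 1 + \frac{\pi}{4} \right)}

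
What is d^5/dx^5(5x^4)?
0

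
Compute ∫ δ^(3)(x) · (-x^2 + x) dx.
0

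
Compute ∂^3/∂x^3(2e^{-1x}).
- 2 e^{- x}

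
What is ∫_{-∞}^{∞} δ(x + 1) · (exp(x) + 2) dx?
e^{-1} + 2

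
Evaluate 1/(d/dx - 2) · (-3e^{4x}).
- \frac{3 e^{4 x}}{2}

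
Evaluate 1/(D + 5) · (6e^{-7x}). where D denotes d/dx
- 3 e^{- 7 x}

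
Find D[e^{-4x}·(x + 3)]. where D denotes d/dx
\left(- 4 x - 11\right) e^{- 4 x}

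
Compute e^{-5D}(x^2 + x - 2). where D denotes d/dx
x^{2} - 9 x + 18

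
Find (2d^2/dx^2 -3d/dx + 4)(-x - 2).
- 4 x - 5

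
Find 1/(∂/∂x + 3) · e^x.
\frac{e^{x}}{4}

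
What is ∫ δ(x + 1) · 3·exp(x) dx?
\frac{3}{e}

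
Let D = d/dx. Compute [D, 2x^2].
4 x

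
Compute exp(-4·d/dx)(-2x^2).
- 2 x^{2} + 16 x - 32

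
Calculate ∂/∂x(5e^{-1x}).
- 5 e^{- x}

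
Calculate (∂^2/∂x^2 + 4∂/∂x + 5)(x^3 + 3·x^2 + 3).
5 x^{3} + 27 x^{2} + 30 x + 21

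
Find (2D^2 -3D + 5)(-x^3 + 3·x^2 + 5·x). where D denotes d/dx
- 5 x^{3} + 24 x^{2} - 5 x - 3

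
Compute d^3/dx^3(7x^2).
0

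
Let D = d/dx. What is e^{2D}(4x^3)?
4 x^{3} + 24 x^{2} + 48 x + 32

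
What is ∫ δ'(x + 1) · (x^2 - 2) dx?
2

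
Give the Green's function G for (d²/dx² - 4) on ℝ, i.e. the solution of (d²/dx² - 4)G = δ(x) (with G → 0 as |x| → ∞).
-\frac{e^{-2|x|}}{4}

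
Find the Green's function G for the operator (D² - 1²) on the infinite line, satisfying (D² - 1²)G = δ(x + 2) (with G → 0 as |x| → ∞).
-\frac{e^{-|x + 2|}}{2}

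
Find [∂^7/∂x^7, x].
7\frac{d^{6}}{dx^{6}}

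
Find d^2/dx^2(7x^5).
140 x^{3}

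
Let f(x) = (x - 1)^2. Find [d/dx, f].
2 x - 2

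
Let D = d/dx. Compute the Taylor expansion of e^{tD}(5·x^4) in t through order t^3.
5 x \left(4 t^{3} + 6 t^{2} x + 4 t x^{2} + x^{3}\right)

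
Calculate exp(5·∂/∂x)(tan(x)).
\tan{\left(x + 5 \right)}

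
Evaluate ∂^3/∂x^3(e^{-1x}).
- e^{- x}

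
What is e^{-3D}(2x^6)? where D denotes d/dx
2 x^{6} - 36 x^{5} + 270 x^{4} - 1080 x^{3} + 2430 x^{2} - 2916 x + 1458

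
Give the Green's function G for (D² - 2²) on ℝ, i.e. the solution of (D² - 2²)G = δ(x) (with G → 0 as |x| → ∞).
-\frac{e^{-2|x|}}{4}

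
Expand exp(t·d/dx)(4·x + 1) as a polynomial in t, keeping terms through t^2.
4 t + 4 x + 1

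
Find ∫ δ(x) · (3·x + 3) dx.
3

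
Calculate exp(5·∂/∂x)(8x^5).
8 x^{5} + 200 x^{4} + 2000 x^{3} + 10000 x^{2} + 25000 x + 25000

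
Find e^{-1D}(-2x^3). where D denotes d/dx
- 2 x^{3} + 6 x^{2} - 6 x + 2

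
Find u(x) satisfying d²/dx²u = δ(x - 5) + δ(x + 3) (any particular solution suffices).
\frac{|x - 5|}{2} + \frac{|x + 3|}{2}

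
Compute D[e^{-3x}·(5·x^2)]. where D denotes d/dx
5 x \left(2 - 3 x\right) e^{- 3 x}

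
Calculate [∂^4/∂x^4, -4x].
-16\frac{d^{3}}{dx^{3}}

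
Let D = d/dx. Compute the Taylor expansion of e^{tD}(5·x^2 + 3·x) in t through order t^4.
5 t^{2} + t \left(10 x + 3\right) + 5 x^{2} + 3 x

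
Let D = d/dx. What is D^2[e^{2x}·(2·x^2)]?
\left(8 x^{2} + 16 x + 4\right) e^{2 x}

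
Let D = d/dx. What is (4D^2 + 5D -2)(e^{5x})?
123 e^{5 x}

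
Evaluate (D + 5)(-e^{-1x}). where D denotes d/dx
- 4 e^{- x}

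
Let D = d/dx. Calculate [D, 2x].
2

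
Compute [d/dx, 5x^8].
40 x^{7}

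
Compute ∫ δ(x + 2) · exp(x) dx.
e^{-2}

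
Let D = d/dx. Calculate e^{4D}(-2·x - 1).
- 2 x - 9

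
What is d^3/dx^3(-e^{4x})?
- 64 e^{4 x}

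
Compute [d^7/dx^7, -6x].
-42\frac{d^{6}}{dx^{6}}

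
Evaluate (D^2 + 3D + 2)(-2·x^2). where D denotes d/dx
- 4 x^{2} - 12 x - 4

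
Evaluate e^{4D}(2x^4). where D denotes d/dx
2 x^{4} + 32 x^{3} + 192 x^{2} + 512 x + 512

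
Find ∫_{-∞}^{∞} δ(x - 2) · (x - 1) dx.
1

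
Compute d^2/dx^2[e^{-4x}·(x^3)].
2 x \left(8 x^{2} - 12 x + 3\right) e^{- 4 x}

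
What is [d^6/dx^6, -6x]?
-36\frac{d^{5}}{dx^{5}}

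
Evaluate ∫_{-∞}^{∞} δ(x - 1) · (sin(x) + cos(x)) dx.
\cos{\left(1 \right)} + \sin{\left(1 \right)}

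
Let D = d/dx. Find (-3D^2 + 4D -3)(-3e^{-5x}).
294 e^{- 5 x}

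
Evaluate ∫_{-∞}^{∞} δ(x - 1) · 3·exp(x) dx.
3 e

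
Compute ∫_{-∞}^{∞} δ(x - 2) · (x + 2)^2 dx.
16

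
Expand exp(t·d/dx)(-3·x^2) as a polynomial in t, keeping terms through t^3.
- 3 t^{2} - 6 t x - 3 x^{2}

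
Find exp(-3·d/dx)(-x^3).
- x^{3} + 9 x^{2} - 27 x + 27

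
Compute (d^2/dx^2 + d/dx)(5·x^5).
25 x^{3} \left(x + 4\right)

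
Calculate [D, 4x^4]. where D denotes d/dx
16 x^{3}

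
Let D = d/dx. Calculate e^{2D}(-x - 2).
- x - 4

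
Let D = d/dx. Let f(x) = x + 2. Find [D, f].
1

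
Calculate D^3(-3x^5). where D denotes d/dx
- 180 x^{2}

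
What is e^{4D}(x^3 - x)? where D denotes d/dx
x^{3} + 12 x^{2} + 47 x + 60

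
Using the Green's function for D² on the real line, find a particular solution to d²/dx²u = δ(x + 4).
\frac{|x + 4|}{2}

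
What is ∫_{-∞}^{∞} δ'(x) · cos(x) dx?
0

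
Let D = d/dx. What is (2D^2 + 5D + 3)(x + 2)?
3 x + 11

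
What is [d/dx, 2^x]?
2^{x} \log{\left(2 \right)}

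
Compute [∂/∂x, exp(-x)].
- e^{- x}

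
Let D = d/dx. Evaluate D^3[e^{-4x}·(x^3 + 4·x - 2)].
2 \left(- 32 x^{3} + 72 x^{2} - 164 x + 163\right) e^{- 4 x}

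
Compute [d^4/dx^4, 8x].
32\frac{d^{3}}{dx^{3}}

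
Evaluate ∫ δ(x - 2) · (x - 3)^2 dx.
1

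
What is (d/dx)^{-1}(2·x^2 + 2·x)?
\frac{2 x^{3}}{3} + x^{2}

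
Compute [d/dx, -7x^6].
- 42 x^{5}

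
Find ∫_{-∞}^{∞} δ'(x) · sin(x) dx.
-1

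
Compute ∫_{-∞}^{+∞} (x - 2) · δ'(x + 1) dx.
-1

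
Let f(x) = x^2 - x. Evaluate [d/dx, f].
2 x - 1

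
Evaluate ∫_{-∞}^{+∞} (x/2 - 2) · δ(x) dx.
-2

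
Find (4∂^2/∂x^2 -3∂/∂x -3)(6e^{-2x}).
114 e^{- 2 x}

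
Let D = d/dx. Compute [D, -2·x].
-2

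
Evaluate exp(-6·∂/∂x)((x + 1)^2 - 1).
x^{2} - 10 x + 24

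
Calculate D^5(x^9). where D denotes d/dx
15120 x^{4}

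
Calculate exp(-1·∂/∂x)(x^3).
x^{3} - 3 x^{2} + 3 x - 1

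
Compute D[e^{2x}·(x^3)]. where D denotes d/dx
x^{2} \left(2 x + 3\right) e^{2 x}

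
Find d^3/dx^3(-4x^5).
- 240 x^{2}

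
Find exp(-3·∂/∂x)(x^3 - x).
x^{3} - 9 x^{2} + 26 x - 24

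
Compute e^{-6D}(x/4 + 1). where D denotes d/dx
\frac{x}{4} - \frac{1}{2}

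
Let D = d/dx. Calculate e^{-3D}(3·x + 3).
3 x - 6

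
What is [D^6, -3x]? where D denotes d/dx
-18D^{5}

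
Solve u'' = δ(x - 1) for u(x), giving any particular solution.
\frac{|x - 1|}{2}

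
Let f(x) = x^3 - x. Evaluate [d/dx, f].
3 x^{2} - 1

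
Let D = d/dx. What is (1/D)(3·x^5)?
\frac{x^{6}}{2}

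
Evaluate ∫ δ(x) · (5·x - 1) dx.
-1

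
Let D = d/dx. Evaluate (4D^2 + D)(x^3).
3 x \left(x + 8\right)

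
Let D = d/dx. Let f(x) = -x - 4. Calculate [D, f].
-1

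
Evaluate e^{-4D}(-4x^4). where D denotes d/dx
- 4 x^{4} + 64 x^{3} - 384 x^{2} + 1024 x - 1024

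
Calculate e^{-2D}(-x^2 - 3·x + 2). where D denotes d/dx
- x^{2} + x + 4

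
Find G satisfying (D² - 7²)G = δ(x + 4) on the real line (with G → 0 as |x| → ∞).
-\frac{e^{-7|x + 4|}}{14}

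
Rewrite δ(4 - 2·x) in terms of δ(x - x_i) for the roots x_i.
\frac{\delta(x - 2)}{2}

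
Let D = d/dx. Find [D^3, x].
3D^{2}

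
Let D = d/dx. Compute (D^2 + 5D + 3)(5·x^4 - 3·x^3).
x \left(15 x^{3} + 91 x^{2} + 15 x - 18\right)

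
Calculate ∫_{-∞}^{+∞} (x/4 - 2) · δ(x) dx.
-2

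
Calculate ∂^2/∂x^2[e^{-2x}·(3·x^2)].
6 \left(2 x^{2} - 4 x + 1\right) e^{- 2 x}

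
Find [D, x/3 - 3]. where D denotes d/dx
\frac{1}{3}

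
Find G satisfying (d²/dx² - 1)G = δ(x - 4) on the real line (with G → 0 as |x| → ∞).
-\frac{e^{-|x - 4|}}{2}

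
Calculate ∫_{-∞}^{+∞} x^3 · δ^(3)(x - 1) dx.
-6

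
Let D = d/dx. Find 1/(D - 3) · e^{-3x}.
- \frac{e^{- 3 x}}{6}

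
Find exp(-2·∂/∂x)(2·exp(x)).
2 e^{x - 2}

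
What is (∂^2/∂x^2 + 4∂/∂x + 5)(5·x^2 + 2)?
25 x^{2} + 40 x + 20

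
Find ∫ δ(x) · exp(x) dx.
1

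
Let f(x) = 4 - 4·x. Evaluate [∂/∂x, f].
-4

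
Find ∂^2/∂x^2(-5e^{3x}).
- 45 e^{3 x}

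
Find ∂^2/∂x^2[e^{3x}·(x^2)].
\left(9 x^{2} + 12 x + 2\right) e^{3 x}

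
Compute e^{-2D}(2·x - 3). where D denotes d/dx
2 x - 7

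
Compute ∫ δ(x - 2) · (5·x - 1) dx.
9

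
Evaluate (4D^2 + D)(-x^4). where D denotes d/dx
4 x^{2} \left(- x - 12\right)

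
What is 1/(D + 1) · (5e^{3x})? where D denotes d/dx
\frac{5 e^{3 x}}{4}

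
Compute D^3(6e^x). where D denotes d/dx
6 e^{x}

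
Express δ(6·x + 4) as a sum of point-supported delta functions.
\frac{\delta(x + 2/3)}{6}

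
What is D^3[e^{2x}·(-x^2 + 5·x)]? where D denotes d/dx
8 \left(- x^{2} + 2 x + 6\right) e^{2 x}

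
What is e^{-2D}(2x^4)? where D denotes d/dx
2 x^{4} - 16 x^{3} + 48 x^{2} - 64 x + 32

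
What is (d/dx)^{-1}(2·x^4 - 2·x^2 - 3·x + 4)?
\frac{2 x^{5}}{5} - \frac{2 x^{3}}{3} - \frac{3 x^{2}}{2} + 4 x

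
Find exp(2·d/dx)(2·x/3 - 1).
\frac{2 x}{3} + \frac{1}{3}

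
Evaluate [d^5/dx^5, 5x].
25\frac{d^{4}}{dx^{4}}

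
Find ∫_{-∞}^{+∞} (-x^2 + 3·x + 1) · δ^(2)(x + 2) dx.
-2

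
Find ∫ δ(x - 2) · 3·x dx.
6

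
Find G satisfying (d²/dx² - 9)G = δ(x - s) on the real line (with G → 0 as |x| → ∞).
-\frac{e^{-3|x-s|}}{6}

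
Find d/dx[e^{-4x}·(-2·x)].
2 \left(4 x - 1\right) e^{- 4 x}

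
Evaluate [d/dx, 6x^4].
24 x^{3}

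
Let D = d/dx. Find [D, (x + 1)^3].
3 \left(x + 1\right)^{2}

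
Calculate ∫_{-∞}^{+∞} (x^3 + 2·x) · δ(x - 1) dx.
3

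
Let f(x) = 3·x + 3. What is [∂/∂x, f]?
3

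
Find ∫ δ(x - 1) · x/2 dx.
\frac{1}{2}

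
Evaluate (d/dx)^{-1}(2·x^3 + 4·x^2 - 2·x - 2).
\frac{x^{4}}{2} + \frac{4 x^{3}}{3} - x^{2} - 2 x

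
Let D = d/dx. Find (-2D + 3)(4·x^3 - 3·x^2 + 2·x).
12 x^{3} - 33 x^{2} + 18 x - 4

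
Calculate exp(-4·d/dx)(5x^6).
5 x^{6} - 120 x^{5} + 1200 x^{4} - 6400 x^{3} + 19200 x^{2} - 30720 x + 20480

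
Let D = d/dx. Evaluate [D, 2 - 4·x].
-4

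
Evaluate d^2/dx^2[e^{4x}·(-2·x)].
\left(- 32 x - 16\right) e^{4 x}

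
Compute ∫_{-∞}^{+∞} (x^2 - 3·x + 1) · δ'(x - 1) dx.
1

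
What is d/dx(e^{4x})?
4 e^{4 x}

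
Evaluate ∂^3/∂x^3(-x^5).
- 60 x^{2}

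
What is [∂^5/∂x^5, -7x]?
-35\frac{d^{4}}{dx^{4}}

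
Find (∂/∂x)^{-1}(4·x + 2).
2 x^{2} + 2 x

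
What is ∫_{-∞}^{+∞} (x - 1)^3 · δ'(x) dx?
-3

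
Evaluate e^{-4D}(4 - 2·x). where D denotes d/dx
12 - 2 x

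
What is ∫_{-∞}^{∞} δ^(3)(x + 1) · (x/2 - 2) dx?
0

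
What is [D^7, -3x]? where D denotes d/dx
-21D^{6}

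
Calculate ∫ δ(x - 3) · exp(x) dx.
e^{3}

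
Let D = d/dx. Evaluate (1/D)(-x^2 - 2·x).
- \frac{x^{3}}{3} - x^{2}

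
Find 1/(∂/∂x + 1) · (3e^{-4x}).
- e^{- 4 x}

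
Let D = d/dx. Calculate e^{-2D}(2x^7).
2 x^{7} - 28 x^{6} + 168 x^{5} - 560 x^{4} + 1120 x^{3} - 1344 x^{2} + 896 x - 256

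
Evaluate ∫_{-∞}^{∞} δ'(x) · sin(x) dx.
-1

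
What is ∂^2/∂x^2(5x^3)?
30 x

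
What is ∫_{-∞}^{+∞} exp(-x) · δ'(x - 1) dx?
e^{-1}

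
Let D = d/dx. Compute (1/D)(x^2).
\frac{x^{3}}{3}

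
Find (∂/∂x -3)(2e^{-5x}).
- 16 e^{- 5 x}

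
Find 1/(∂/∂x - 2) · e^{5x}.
\frac{e^{5 x}}{3}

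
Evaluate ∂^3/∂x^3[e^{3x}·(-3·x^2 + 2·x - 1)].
\left(- 81 x^{2} - 108 x - 27\right) e^{3 x}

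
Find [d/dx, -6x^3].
- 18 x^{2}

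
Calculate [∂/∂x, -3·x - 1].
-3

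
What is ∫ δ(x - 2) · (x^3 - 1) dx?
7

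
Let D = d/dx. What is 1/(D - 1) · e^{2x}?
e^{2 x}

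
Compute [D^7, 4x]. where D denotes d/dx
28D^{6}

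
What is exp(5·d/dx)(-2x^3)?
- 2 x^{3} - 30 x^{2} - 150 x - 250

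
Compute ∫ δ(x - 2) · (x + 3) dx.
5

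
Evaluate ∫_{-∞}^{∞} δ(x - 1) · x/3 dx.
\frac{1}{3}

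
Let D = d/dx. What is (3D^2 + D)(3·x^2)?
6 x + 18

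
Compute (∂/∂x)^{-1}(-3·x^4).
- \frac{3 x^{5}}{5}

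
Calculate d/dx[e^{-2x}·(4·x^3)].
x^{2} \left(12 - 8 x\right) e^{- 2 x}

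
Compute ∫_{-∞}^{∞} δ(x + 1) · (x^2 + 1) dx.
2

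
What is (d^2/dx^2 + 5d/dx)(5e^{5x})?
250 e^{5 x}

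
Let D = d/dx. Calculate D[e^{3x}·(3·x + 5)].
9 \left(x + 2\right) e^{3 x}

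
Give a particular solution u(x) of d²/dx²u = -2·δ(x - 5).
-|x - 5|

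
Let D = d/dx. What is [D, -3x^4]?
- 12 x^{3}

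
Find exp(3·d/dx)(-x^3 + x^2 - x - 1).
- x^{3} - 8 x^{2} - 22 x - 22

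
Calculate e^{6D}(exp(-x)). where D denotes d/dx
e^{- x - 6}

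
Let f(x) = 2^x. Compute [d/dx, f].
2^{x} \log{\left(2 \right)}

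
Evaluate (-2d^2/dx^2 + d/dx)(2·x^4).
8 x^{2} \left(x - 6\right)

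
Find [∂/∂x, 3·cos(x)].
- 3 \sin{\left(x \right)}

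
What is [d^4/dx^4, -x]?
-4\frac{d^{3}}{dx^{3}}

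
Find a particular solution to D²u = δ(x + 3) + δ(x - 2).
\frac{|x + 3|}{2} + \frac{|x - 2|}{2}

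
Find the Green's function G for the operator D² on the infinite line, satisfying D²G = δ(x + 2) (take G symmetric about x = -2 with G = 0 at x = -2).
\frac{|x + 2|}{2}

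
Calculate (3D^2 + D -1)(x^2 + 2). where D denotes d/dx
- x^{2} + 2 x + 4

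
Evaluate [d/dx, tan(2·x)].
\frac{2}{\cos^{2}{\left(2 x \right)}}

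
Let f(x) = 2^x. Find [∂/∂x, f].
2^{x} \log{\left(2 \right)}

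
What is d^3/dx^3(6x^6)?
720 x^{3}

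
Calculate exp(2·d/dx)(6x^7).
6 x^{7} + 84 x^{6} + 504 x^{5} + 1680 x^{4} + 3360 x^{3} + 4032 x^{2} + 2688 x + 768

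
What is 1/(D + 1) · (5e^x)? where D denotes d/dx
\frac{5 e^{x}}{2}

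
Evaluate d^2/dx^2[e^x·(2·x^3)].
2 x \left(x^{2} + 6 x + 6\right) e^{x}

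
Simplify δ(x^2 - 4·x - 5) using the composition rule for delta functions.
\frac{\delta(x - 5) + \delta(x + 1)}{6}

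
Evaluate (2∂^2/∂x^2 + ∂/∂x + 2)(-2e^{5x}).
- 114 e^{5 x}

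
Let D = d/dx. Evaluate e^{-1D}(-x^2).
- x^{2} + 2 x - 1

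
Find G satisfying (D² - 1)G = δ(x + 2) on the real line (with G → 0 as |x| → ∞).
-\frac{e^{-|x + 2|}}{2}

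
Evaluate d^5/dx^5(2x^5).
240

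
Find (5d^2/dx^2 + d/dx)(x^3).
3 x \left(x + 10\right)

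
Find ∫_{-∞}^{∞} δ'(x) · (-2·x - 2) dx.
2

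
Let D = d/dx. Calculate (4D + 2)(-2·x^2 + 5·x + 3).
- 4 x^{2} - 6 x + 26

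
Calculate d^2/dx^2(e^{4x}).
16 e^{4 x}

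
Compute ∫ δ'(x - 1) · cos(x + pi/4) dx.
\sin{\left(\frac{\pi}{4} + 1 \right)}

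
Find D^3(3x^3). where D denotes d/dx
18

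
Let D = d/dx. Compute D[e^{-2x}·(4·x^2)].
8 x \left(1 - x\right) e^{- 2 x}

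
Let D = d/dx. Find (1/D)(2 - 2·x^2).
- \frac{2 x^{3}}{3} + 2 x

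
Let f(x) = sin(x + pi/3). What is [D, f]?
\cos{\left(x + \frac{\pi}{3} \right)}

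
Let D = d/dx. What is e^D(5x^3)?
5 x^{3} + 15 x^{2} + 15 x + 5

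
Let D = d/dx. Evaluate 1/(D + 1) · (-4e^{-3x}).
2 e^{- 3 x}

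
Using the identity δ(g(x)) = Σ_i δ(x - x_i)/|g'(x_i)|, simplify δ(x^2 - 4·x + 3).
\frac{\delta(x - 3) + \delta(x - 1)}{2}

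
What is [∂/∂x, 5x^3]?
15 x^{2}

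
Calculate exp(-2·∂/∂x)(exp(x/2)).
e^{\frac{x}{2} - 1}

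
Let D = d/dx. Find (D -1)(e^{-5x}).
- 6 e^{- 5 x}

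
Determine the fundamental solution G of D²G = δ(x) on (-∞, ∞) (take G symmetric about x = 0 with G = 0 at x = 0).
\frac{|x|}{2}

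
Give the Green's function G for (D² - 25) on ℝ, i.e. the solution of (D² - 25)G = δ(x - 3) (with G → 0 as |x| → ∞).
-\frac{e^{-5|x - 3|}}{10}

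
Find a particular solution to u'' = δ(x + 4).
\frac{|x + 4|}{2}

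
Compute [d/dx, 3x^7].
21 x^{6}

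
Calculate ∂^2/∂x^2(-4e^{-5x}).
- 100 e^{- 5 x}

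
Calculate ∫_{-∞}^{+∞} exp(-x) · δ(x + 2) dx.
e^{2}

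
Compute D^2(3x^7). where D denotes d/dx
126 x^{5}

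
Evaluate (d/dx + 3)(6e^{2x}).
30 e^{2 x}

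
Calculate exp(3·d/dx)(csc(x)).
\csc{\left(x + 3 \right)}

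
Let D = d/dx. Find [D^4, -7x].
-28D^{3}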